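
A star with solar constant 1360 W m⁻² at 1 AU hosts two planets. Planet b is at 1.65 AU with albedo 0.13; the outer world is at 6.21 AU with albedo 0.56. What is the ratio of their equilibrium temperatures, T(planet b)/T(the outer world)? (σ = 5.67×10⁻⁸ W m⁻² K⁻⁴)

T₁/T₂ ≈ 2.300

T_eq = [S₀(1−A)/(4σd²)]^(1/4), so T ∝ (1−A)^(1/4) / √d.
T₁ = [1360×0.87/(4×5.67×10⁻⁸×1.65²)]^(1/4) = 209.22 K.
T₂ = [1360×0.44/(4×5.67×10⁻⁸×6.21²)]^(1/4) = 90.95 K.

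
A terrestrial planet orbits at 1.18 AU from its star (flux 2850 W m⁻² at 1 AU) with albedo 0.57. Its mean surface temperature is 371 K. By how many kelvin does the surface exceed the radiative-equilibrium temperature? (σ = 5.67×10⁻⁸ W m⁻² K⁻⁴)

ΔT ≈ 121.4 K

S = 2850/1.18² = 2047 W m⁻².
T_eq = [S(1−A)/(4σ)]^(1/4) = [2047×0.43/(4×5.67×10⁻⁸)]^(1/4) = 249.6 K.
ΔT = T_surf − T_eq = 371 − 249.6.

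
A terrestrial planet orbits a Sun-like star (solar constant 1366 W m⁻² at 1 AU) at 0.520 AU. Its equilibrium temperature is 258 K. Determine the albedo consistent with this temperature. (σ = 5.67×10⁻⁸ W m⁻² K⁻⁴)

Flux at 0.520 AU: S = 1366/0.520² = 5050 W m⁻².
From T_eq⁴ = S(1−A)/(4σ): 1−A = 4σT_eq⁴/S.
1−A = 4 × 5.67×10⁻⁸ × (258)⁴ / 5050 = 0.199.

A ≈ 0.80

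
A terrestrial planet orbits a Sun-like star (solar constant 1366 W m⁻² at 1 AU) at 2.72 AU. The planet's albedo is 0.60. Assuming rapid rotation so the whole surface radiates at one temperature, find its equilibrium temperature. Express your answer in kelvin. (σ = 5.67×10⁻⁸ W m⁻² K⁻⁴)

Flux at 2.72 AU: S = 1366/2.72² = 185 W m⁻².
Energy balance: absorbed = emitted ⇒ πR²·S(1−A) = 4πR²·σT_eq⁴, so T_eq⁴ = S(1−A)/(4σ).
T_eq = [185 × 0.40 / (4 × 5.67×10⁻⁸)]^(1/4) = (3.26×10⁸)^(1/4) = 134 K.

T_eq ≈ 134 K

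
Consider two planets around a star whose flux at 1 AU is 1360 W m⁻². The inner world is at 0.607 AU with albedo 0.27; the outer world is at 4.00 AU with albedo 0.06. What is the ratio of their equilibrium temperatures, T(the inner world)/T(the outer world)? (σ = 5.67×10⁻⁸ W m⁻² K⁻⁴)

T₁/T₂ ≈ 2.410

T_eq = [S₀(1−A)/(4σd²)]^(1/4), so T ∝ (1−A)^(1/4) / √d.
T₁ = [1360×0.73/(4×5.67×10⁻⁸×0.607²)]^(1/4) = 330.15 K.
T₂ = [1360×0.94/(4×5.67×10⁻⁸×4.00²)]^(1/4) = 137.00 K.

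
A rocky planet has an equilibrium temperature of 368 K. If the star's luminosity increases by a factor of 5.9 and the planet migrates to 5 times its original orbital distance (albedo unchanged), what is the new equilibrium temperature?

T_eq ∝ L^(1/4) · d^(−1/2).
T′ = 368 × 5.9^(1/4) / 5^(1/2) = 256 K.

T_eq ≈ 256 K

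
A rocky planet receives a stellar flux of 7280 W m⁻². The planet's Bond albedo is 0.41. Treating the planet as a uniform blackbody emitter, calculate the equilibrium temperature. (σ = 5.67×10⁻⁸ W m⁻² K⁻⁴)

Energy balance: absorbed = emitted ⇒ πR²·S(1−A) = 4πR²·σT_eq⁴, so T_eq⁴ = S(1−A)/(4σ).
T_eq = [7280 × 0.59 / (4 × 5.67×10⁻⁸)]^(1/4) = (1.89×10¹⁰)^(1/4) = 371 K.

T_eq ≈ 371 K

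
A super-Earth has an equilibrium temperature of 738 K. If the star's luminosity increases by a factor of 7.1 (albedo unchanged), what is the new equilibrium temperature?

T_eq ≈ 1200 K

T_eq ∝ L^(1/4) · d^(−1/2).
T′ = 738 × 7.1^(1/4) = 1200 K.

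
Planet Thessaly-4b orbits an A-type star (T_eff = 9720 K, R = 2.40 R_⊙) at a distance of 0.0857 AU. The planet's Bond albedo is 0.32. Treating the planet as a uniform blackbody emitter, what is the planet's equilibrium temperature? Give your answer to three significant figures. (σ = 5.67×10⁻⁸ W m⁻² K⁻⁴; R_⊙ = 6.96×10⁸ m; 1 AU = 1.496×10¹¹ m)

T_eq ≈ 2250 K

R_⋆ = 2.40 × 6.96×10⁸ = 1.67×10⁹ m.
d = 0.0857 AU = 1.28×10¹⁰ m.
L = 4πR_⋆²σT_⋆⁴ = 4π(1.67×10⁹)² × 5.67×10⁻⁸ × (9720)⁴ = 1.77×10²⁸ W.
S = L/(4πd²) = 8.59×10⁶ W m⁻².
Energy balance: absorbed = emitted ⇒ πR²·S(1−A) = 4πR²·σT_eq⁴, so T_eq⁴ = S(1−A)/(4σ).
T_eq = [8.59×10⁶ × 0.68 / (4 × 5.67×10⁻⁸)]^(1/4) = (2.58×10¹³)^(1/4) = 2250 K.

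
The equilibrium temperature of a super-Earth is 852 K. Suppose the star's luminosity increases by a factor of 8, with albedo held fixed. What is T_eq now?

T_eq ≈ 1430 K

T_eq ∝ L^(1/4) · d^(−1/2).
T′ = 852 × 8^(1/4) = 1430 K.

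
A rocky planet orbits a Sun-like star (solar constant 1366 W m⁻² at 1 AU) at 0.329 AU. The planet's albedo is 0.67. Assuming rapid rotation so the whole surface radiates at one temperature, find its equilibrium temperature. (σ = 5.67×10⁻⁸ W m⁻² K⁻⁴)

T_eq ≈ 368 K

Flux at 0.329 AU: S = 1366/0.329² = 1.26×10⁴ W m⁻².
Energy balance: absorbed = emitted ⇒ πR²·S(1−A) = 4πR²·σT_eq⁴, so T_eq⁴ = S(1−A)/(4σ).
T_eq = [1.26×10⁴ × 0.33 / (4 × 5.67×10⁻⁸)]^(1/4) = (1.84×10¹⁰)^(1/4) = 368 K.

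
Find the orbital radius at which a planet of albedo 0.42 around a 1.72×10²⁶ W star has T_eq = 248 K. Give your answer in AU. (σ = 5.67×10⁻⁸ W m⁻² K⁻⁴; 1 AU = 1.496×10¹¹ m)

d ≈ 0.643 AU

From T_eq⁴ = L(1−A)/(16πσd²): d = √[L(1−A)/(16πσT_eq⁴)].
d = √[1.72×10²⁶ × 0.58 / (16π × 5.67×10⁻⁸ × (248)⁴)] = 9.62×10¹⁰ m = 0.643 AU.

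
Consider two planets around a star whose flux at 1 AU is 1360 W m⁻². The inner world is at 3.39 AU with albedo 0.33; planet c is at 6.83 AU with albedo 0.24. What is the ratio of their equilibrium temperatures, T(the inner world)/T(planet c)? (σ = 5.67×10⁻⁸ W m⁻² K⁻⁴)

T_eq = [S₀(1−A)/(4σd²)]^(1/4), so T ∝ (1−A)^(1/4) / √d.
T₁ = [1360×0.67/(4×5.67×10⁻⁸×3.39²)]^(1/4) = 136.74 K.
T₂ = [1360×0.76/(4×5.67×10⁻⁸×6.83²)]^(1/4) = 99.42 K.

T₁/T₂ ≈ 1.375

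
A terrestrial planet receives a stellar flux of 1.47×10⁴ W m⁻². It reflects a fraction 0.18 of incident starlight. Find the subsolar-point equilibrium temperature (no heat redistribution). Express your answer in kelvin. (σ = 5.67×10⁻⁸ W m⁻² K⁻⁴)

T_ss ≈ 679 K

At the subsolar point the surface absorbs S(1−A) and emits σT⁴ per unit area — no factor of 4, since only the local patch is in balance.
T = [1.47×10⁴ × 0.82 / 5.67×10⁻⁸]^(1/4) = (2.13×10¹¹)^(1/4) = 679 K.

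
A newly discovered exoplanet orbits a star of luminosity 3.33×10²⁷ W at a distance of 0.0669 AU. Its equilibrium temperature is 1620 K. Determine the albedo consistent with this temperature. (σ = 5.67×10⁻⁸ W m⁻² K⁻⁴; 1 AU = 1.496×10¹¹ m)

d = 0.0669 AU = 1.00×10¹⁰ m.
Flux: S = L/(4πd²) = 3.33×10²⁷/(4π×(1.00×10¹⁰)²) = 2.65×10⁶ W m⁻².
From T_eq⁴ = S(1−A)/(4σ): 1−A = 4σT_eq⁴/S.
1−A = 4 × 5.67×10⁻⁸ × (1620)⁴ / 2.65×10⁶ = 0.590.

A ≈ 0.41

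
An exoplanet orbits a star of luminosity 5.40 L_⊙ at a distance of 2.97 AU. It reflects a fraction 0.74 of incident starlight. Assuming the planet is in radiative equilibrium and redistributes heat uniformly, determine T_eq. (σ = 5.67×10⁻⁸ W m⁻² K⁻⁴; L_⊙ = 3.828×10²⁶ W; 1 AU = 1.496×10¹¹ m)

d = 2.97 AU = 4.44×10¹¹ m.
L = 5.40 × 3.828×10²⁶ = 2.07×10²⁷ W.
Flux: S = L/(4πd²) = 2.07×10²⁷/(4π×(4.44×10¹¹)²) = 833 W m⁻².
Energy balance: absorbed = emitted ⇒ πR²·S(1−A) = 4πR²·σT_eq⁴, so T_eq⁴ = S(1−A)/(4σ).
T_eq = [833 × 0.26 / (4 × 5.67×10⁻⁸)]^(1/4) = (9.55×10⁸)^(1/4) = 176 K.

T_eq ≈ 176 K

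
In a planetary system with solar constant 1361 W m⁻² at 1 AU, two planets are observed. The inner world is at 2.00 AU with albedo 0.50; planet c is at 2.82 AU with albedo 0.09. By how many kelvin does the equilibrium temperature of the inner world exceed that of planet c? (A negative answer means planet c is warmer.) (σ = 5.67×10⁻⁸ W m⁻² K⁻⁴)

ΔT ≈ 3.6 K

T_eq = [S₀(1−A)/(4σd²)]^(1/4), so T ∝ (1−A)^(1/4) / √d.
T₁ = [1361×0.50/(4×5.67×10⁻⁸×2.00²)]^(1/4) = 165.49 K.
T₂ = [1361×0.91/(4×5.67×10⁻⁸×2.82²)]^(1/4) = 161.88 K.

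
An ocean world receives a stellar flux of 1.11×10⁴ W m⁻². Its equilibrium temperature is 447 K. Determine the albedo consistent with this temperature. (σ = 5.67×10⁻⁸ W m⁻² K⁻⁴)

From T_eq⁴ = S(1−A)/(4σ): 1−A = 4σT_eq⁴/S.
1−A = 4 × 5.67×10⁻⁸ × (447)⁴ / 1.11×10⁴ = 0.816.

A ≈ 0.18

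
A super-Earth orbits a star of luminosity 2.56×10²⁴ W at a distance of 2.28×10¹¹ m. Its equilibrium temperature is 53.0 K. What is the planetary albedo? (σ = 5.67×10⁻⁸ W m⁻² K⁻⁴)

Flux: S = L/(4πd²) = 2.56×10²⁴/(4π×(2.28×10¹¹)²) = 3.92 W m⁻².
From T_eq⁴ = S(1−A)/(4σ): 1−A = 4σT_eq⁴/S.
1−A = 4 × 5.67×10⁻⁸ × (53.0)⁴ / 3.92 = 0.457.

A ≈ 0.54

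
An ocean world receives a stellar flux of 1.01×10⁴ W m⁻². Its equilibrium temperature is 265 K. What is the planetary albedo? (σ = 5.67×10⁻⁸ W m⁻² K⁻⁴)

From T_eq⁴ = S(1−A)/(4σ): 1−A = 4σT_eq⁴/S.
1−A = 4 × 5.67×10⁻⁸ × (265)⁴ / 1.01×10⁴ = 0.111.

A ≈ 0.89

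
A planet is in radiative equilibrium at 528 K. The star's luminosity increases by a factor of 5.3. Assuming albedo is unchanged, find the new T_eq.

T_eq ≈ 801 K

T_eq ∝ L^(1/4) · d^(−1/2).
T′ = 528 × 5.3^(1/4) = 801 K.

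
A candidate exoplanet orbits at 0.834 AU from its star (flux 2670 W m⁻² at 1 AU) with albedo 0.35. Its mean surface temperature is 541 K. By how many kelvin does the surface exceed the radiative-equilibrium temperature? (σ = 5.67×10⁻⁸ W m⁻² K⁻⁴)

S = 2670/0.834² = 3839 W m⁻².
T_eq = [S(1−A)/(4σ)]^(1/4) = [3839×0.65/(4×5.67×10⁻⁸)]^(1/4) = 323.9 K.
ΔT = T_surf − T_eq = 541 − 323.9.

ΔT ≈ 217.1 K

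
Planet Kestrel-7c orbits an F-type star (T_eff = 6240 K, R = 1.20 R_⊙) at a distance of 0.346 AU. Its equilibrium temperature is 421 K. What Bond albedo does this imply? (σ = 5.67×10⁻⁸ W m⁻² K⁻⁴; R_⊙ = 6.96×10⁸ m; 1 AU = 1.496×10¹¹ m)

R_⋆ = 1.20 × 6.96×10⁸ = 8.35×10⁸ m.
d = 0.346 AU = 5.18×10¹⁰ m.
L = 4πR_⋆²σT_⋆⁴ = 4π(8.35×10⁸)² × 5.67×10⁻⁸ × (6240)⁴ = 7.54×10²⁶ W.
S = L/(4πd²) = 2.24×10⁴ W m⁻².
From T_eq⁴ = S(1−A)/(4σ): 1−A = 4σT_eq⁴/S.
1−A = 4 × 5.67×10⁻⁸ × (421)⁴ / 2.24×10⁴ = 0.318.

A ≈ 0.68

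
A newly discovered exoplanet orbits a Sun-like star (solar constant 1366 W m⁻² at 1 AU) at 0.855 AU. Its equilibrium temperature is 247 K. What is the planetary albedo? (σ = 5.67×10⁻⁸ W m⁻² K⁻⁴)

Flux at 0.855 AU: S = 1366/0.855² = 1870 W m⁻².
From T_eq⁴ = S(1−A)/(4σ): 1−A = 4σT_eq⁴/S.
1−A = 4 × 5.67×10⁻⁸ × (247)⁴ / 1870 = 0.452.

A ≈ 0.55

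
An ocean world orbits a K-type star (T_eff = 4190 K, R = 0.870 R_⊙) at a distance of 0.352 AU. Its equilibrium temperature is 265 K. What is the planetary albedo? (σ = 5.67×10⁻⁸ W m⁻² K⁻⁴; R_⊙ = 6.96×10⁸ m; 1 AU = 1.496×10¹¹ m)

R_⋆ = 0.870 × 6.96×10⁸ = 6.06×10⁸ m.
d = 0.352 AU = 5.27×10¹⁰ m.
L = 4πR_⋆²σT_⋆⁴ = 4π(6.06×10⁸)² × 5.67×10⁻⁸ × (4190)⁴ = 8.05×10²⁵ W.
S = L/(4πd²) = 2310 W m⁻².
From T_eq⁴ = S(1−A)/(4σ): 1−A = 4σT_eq⁴/S.
1−A = 4 × 5.67×10⁻⁸ × (265)⁴ / 2310 = 0.484.

A ≈ 0.52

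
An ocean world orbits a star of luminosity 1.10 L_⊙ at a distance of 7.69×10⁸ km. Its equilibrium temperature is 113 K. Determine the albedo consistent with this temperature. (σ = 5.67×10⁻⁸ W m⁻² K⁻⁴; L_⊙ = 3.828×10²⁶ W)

d = 7.69×10⁸ km = 7.69×10¹¹ m.
L = 1.10 × 3.828×10²⁶ = 4.21×10²⁶ W.
Flux: S = L/(4πd²) = 4.21×10²⁶/(4π×(7.69×10¹¹)²) = 56.7 W m⁻².
From T_eq⁴ = S(1−A)/(4σ): 1−A = 4σT_eq⁴/S.
1−A = 4 × 5.67×10⁻⁸ × (113)⁴ / 56.7 = 0.653.

A ≈ 0.35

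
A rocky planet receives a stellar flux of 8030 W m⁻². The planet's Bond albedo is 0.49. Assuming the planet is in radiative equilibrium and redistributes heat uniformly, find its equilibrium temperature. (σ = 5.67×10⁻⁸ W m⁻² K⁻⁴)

T_eq ≈ 367 K

Energy balance: absorbed = emitted ⇒ πR²·S(1−A) = 4πR²·σT_eq⁴, so T_eq⁴ = S(1−A)/(4σ).
T_eq = [8030 × 0.51 / (4 × 5.67×10⁻⁸)]^(1/4) = (1.81×10¹⁰)^(1/4) = 367 K.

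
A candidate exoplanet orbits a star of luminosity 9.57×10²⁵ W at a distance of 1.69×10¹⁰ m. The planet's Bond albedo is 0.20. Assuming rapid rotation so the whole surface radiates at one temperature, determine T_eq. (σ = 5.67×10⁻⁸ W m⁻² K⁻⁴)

Flux: S = L/(4πd²) = 9.57×10²⁵/(4π×(1.69×10¹⁰)²) = 2.67×10⁴ W m⁻².
Energy balance: absorbed = emitted ⇒ πR²·S(1−A) = 4πR²·σT_eq⁴, so T_eq⁴ = S(1−A)/(4σ).
T_eq = [2.67×10⁴ × 0.80 / (4 × 5.67×10⁻⁸)]^(1/4) = (9.41×10¹⁰)^(1/4) = 554 K.

T_eq ≈ 554 K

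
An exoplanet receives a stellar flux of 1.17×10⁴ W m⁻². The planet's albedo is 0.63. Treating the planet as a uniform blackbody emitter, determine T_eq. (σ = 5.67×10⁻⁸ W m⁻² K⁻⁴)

T_eq ≈ 372 K

Energy balance: absorbed = emitted ⇒ πR²·S(1−A) = 4πR²·σT_eq⁴, so T_eq⁴ = S(1−A)/(4σ).
T_eq = [1.17×10⁴ × 0.37 / (4 × 5.67×10⁻⁸)]^(1/4) = (1.91×10¹⁰)^(1/4) = 372 K.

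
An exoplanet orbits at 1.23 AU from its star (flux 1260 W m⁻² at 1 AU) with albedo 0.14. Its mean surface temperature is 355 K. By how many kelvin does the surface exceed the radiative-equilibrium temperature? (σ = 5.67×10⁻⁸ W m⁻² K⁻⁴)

S = 1260/1.23² = 832.8 W m⁻².
T_eq = [S(1−A)/(4σ)]^(1/4) = [832.8×0.86/(4×5.67×10⁻⁸)]^(1/4) = 237.1 K.
ΔT = T_surf − T_eq = 355 − 237.1.

ΔT ≈ 117.9 K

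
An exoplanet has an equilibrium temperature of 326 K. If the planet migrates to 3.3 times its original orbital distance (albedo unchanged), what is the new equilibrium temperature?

T_eq ≈ 179 K

T_eq ∝ L^(1/4) · d^(−1/2).
T′ = 326 / 3.3^(1/2) = 179 K.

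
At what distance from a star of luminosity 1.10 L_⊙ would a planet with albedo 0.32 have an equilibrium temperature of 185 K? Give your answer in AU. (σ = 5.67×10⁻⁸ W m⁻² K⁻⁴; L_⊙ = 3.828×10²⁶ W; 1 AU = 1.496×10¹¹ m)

d ≈ 1.96 AU

L = 1.10 × 3.828×10²⁶ = 4.21×10²⁶ W.
From T_eq⁴ = L(1−A)/(16πσd²): d = √[L(1−A)/(16πσT_eq⁴)].
d = √[4.21×10²⁶ × 0.68 / (16π × 5.67×10⁻⁸ × (185)⁴)] = 2.93×10¹¹ m = 1.96 AU.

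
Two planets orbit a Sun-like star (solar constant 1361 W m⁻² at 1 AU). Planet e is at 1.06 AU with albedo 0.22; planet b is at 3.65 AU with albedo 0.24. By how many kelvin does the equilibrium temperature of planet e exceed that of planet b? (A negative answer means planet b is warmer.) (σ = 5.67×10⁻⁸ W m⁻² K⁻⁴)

T_eq = [S₀(1−A)/(4σd²)]^(1/4), so T ∝ (1−A)^(1/4) / √d.
T₁ = [1361×0.78/(4×5.67×10⁻⁸×1.06²)]^(1/4) = 254.05 K.
T₂ = [1361×0.76/(4×5.67×10⁻⁸×3.65²)]^(1/4) = 136.02 K.

ΔT ≈ 118.0 K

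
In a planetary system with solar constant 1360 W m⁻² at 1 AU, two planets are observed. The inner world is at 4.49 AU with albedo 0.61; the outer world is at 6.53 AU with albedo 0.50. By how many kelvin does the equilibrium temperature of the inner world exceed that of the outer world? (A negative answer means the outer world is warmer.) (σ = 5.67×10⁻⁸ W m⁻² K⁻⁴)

T_eq = [S₀(1−A)/(4σd²)]^(1/4), so T ∝ (1−A)^(1/4) / √d.
T₁ = [1360×0.39/(4×5.67×10⁻⁸×4.49²)]^(1/4) = 103.78 K.
T₂ = [1360×0.50/(4×5.67×10⁻⁸×6.53²)]^(1/4) = 91.57 K.

ΔT ≈ 12.2 K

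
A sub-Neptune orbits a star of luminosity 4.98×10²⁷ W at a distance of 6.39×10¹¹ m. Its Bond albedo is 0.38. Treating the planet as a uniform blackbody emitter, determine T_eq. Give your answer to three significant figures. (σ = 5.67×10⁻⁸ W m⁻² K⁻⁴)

Flux: S = L/(4πd²) = 4.98×10²⁷/(4π×(6.39×10¹¹)²) = 971 W m⁻².
Energy balance: absorbed = emitted ⇒ πR²·S(1−A) = 4πR²·σT_eq⁴, so T_eq⁴ = S(1−A)/(4σ).
T_eq = [971 × 0.62 / (4 × 5.67×10⁻⁸)]^(1/4) = (2.65×10⁹)^(1/4) = 227 K.

T_eq ≈ 227 K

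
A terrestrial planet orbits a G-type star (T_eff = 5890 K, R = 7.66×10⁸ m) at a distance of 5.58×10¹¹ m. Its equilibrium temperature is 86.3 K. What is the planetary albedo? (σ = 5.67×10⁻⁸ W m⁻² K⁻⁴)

A ≈ 0.90

L = 4πR_⋆²σT_⋆⁴ = 4π(7.66×10⁸)² × 5.67×10⁻⁸ × (5890)⁴ = 5.03×10²⁶ W.
S = L/(4πd²) = 129 W m⁻².
From T_eq⁴ = S(1−A)/(4σ): 1−A = 4σT_eq⁴/S.
1−A = 4 × 5.67×10⁻⁸ × (86.3)⁴ / 129 = 0.098.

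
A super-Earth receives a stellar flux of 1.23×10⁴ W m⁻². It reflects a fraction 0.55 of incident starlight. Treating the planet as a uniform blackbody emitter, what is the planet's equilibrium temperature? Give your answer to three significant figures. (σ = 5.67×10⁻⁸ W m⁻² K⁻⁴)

Energy balance: absorbed = emitted ⇒ πR²·S(1−A) = 4πR²·σT_eq⁴, so T_eq⁴ = S(1−A)/(4σ).
T_eq = [1.23×10⁴ × 0.45 / (4 × 5.67×10⁻⁸)]^(1/4) = (2.44×10¹⁰)^(1/4) = 395 K.

T_eq ≈ 395 K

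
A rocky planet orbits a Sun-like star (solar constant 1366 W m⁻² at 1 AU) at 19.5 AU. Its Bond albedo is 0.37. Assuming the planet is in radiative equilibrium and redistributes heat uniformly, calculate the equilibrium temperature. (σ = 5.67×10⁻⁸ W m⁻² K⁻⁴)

Flux at 19.5 AU: S = 1366/19.5² = 3.59 W m⁻².
Energy balance: absorbed = emitted ⇒ πR²·S(1−A) = 4πR²·σT_eq⁴, so T_eq⁴ = S(1−A)/(4σ).
T_eq = [3.59 × 0.63 / (4 × 5.67×10⁻⁸)]^(1/4) = (9.98×10⁶)^(1/4) = 56.2 K.

T_eq ≈ 56.2 K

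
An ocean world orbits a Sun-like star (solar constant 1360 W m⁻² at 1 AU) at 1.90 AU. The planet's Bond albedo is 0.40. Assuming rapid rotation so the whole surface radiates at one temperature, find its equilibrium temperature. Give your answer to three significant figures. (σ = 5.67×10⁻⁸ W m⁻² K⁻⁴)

Flux at 1.90 AU: S = 1360/1.90² = 377 W m⁻².
Energy balance: absorbed = emitted ⇒ πR²·S(1−A) = 4πR²·σT_eq⁴, so T_eq⁴ = S(1−A)/(4σ).
T_eq = [377 × 0.60 / (4 × 5.67×10⁻⁸)]^(1/4) = (9.97×10⁸)^(1/4) = 178 K.

T_eq ≈ 178 K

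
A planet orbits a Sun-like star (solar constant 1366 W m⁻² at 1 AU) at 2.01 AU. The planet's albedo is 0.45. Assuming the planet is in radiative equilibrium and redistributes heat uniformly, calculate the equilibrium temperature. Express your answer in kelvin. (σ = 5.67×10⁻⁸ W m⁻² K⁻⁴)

T_eq ≈ 169 K

Flux at 2.01 AU: S = 1366/2.01² = 338 W m⁻².
Energy balance: absorbed = emitted ⇒ πR²·S(1−A) = 4πR²·σT_eq⁴, so T_eq⁴ = S(1−A)/(4σ).
T_eq = [338 × 0.55 / (4 × 5.67×10⁻⁸)]^(1/4) = (8.20×10⁸)^(1/4) = 169 K.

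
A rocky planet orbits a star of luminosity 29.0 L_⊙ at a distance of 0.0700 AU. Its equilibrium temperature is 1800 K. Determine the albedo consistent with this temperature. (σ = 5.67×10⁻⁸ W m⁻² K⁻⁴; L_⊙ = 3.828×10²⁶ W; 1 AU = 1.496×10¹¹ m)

d = 0.0700 AU = 1.05×10¹⁰ m.
L = 29.0 × 3.828×10²⁶ = 1.11×10²⁸ W.
Flux: S = L/(4πd²) = 1.11×10²⁸/(4π×(1.05×10¹⁰)²) = 8.06×10⁶ W m⁻².
From T_eq⁴ = S(1−A)/(4σ): 1−A = 4σT_eq⁴/S.
1−A = 4 × 5.67×10⁻⁸ × (1800)⁴ / 8.06×10⁶ = 0.296.

A ≈ 0.70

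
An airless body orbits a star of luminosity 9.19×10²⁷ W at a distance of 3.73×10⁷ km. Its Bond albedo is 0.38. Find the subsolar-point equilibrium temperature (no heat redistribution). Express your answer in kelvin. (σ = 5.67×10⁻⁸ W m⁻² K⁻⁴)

T_ss ≈ 1550 K

d = 3.73×10⁷ km = 3.73×10¹⁰ m.
Flux: S = L/(4πd²) = 9.19×10²⁷/(4π×(3.73×10¹⁰)²) = 5.26×10⁵ W m⁻².
At the subsolar point the surface absorbs S(1−A) and emits σT⁴ per unit area — no factor of 4, since only the local patch is in balance.
T = [5.26×10⁵ × 0.62 / 5.67×10⁻⁸]^(1/4) = (5.75×10¹²)^(1/4) = 1550 K.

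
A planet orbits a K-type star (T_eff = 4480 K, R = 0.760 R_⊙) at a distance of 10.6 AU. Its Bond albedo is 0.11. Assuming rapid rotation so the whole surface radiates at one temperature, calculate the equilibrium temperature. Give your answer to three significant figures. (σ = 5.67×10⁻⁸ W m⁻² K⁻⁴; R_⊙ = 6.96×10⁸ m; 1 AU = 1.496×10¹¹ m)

T_eq ≈ 56.2 K

R_⋆ = 0.760 × 6.96×10⁸ = 5.29×10⁸ m.
d = 10.6 AU = 1.59×10¹² m.
L = 4πR_⋆²σT_⋆⁴ = 4π(5.29×10⁸)² × 5.67×10⁻⁸ × (4480)⁴ = 8.03×10²⁵ W.
S = L/(4πd²) = 2.54 W m⁻².
Energy balance: absorbed = emitted ⇒ πR²·S(1−A) = 4πR²·σT_eq⁴, so T_eq⁴ = S(1−A)/(4σ).
T_eq = [2.54 × 0.89 / (4 × 5.67×10⁻⁸)]^(1/4) = (9.97×10⁶)^(1/4) = 56.2 K.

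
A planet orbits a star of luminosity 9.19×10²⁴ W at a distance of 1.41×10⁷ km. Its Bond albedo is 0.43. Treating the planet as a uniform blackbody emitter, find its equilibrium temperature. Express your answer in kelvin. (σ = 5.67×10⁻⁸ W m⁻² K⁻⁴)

T_eq ≈ 310 K

d = 1.41×10⁷ km = 1.41×10¹⁰ m.
Flux: S = L/(4πd²) = 9.19×10²⁴/(4π×(1.41×10¹⁰)²) = 3680 W m⁻².
Energy balance: absorbed = emitted ⇒ πR²·S(1−A) = 4πR²·σT_eq⁴, so T_eq⁴ = S(1−A)/(4σ).
T_eq = [3680 × 0.57 / (4 × 5.67×10⁻⁸)]^(1/4) = (9.24×10⁹)^(1/4) = 310 K.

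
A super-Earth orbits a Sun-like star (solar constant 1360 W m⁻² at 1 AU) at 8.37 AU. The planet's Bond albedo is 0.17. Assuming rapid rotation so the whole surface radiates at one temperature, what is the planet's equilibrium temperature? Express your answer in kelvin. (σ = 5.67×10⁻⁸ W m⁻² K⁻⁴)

T_eq ≈ 91.8 K

Flux at 8.37 AU: S = 1360/8.37² = 19.4 W m⁻².
Energy balance: absorbed = emitted ⇒ πR²·S(1−A) = 4πR²·σT_eq⁴, so T_eq⁴ = S(1−A)/(4σ).
T_eq = [19.4 × 0.83 / (4 × 5.67×10⁻⁸)]^(1/4) = (7.10×10⁷)^(1/4) = 91.8 K.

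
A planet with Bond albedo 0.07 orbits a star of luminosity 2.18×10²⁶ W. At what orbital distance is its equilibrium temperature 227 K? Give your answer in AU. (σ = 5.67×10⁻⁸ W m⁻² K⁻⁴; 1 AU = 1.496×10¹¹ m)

d ≈ 1.09 AU

From T_eq⁴ = L(1−A)/(16πσd²): d = √[L(1−A)/(16πσT_eq⁴)].
d = √[2.18×10²⁶ × 0.93 / (16π × 5.67×10⁻⁸ × (227)⁴)] = 1.64×10¹¹ m = 1.09 AU.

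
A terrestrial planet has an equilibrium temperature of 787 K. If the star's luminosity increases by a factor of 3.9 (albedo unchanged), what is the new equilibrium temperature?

T_eq ∝ L^(1/4) · d^(−1/2).
T′ = 787 × 3.9^(1/4) = 1110 K.

T_eq ≈ 1110 K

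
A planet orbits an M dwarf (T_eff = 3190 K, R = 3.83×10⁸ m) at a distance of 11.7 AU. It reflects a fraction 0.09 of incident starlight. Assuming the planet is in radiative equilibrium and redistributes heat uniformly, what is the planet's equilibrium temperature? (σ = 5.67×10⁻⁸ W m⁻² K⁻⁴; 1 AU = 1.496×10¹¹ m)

T_eq ≈ 32.6 K

d = 11.7 AU = 1.75×10¹² m.
L = 4πR_⋆²σT_⋆⁴ = 4π(3.83×10⁸)² × 5.67×10⁻⁸ × (3190)⁴ = 1.08×10²⁵ W.
S = L/(4πd²) = 0.281 W m⁻².
Energy balance: absorbed = emitted ⇒ πR²·S(1−A) = 4πR²·σT_eq⁴, so T_eq⁴ = S(1−A)/(4σ).
T_eq = [0.281 × 0.91 / (4 × 5.67×10⁻⁸)]^(1/4) = (1.13×10⁶)^(1/4) = 32.6 K.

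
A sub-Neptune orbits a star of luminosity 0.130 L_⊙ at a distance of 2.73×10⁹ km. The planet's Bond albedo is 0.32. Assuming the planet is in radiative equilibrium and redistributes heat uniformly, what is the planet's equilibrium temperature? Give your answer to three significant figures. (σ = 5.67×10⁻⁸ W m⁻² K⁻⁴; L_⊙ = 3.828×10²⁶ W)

d = 2.73×10⁹ km = 2.73×10¹² m.
L = 0.130 × 3.828×10²⁶ = 4.98×10²⁵ W.
Flux: S = L/(4πd²) = 4.98×10²⁵/(4π×(2.73×10¹²)²) = 0.531 W m⁻².
Energy balance: absorbed = emitted ⇒ πR²·S(1−A) = 4πR²·σT_eq⁴, so T_eq⁴ = S(1−A)/(4σ).
T_eq = [0.531 × 0.68 / (4 × 5.67×10⁻⁸)]^(1/4) = (1.59×10⁶)^(1/4) = 35.5 K.

T_eq ≈ 35.5 K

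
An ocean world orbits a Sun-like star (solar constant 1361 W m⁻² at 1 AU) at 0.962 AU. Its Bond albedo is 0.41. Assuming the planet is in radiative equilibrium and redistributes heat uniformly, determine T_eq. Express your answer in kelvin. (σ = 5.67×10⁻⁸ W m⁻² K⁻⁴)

T_eq ≈ 249 K

Flux at 0.962 AU: S = 1361/0.962² = 1470 W m⁻².
Energy balance: absorbed = emitted ⇒ πR²·S(1−A) = 4πR²·σT_eq⁴, so T_eq⁴ = S(1−A)/(4σ).
T_eq = [1470 × 0.59 / (4 × 5.67×10⁻⁸)]^(1/4) = (3.83×10⁹)^(1/4) = 249 K.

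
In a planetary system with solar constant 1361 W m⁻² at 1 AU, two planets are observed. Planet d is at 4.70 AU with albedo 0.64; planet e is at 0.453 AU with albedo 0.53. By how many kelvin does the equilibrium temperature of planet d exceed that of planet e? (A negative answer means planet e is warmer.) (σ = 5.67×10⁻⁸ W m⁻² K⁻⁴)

T_eq = [S₀(1−A)/(4σd²)]^(1/4), so T ∝ (1−A)^(1/4) / √d.
T₁ = [1361×0.36/(4×5.67×10⁻⁸×4.70²)]^(1/4) = 99.44 K.
T₂ = [1361×0.47/(4×5.67×10⁻⁸×0.453²)]^(1/4) = 342.40 K.

ΔT ≈ -243.0 K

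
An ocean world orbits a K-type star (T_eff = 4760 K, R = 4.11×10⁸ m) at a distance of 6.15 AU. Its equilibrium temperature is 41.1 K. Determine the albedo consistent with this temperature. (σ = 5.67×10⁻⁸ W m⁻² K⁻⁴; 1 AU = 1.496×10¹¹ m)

A ≈ 0.89

d = 6.15 AU = 9.20×10¹¹ m.
L = 4πR_⋆²σT_⋆⁴ = 4π(4.11×10⁸)² × 5.67×10⁻⁸ × (4760)⁴ = 6.18×10²⁵ W.
S = L/(4πd²) = 5.81 W m⁻².
From T_eq⁴ = S(1−A)/(4σ): 1−A = 4σT_eq⁴/S.
1−A = 4 × 5.67×10⁻⁸ × (41.1)⁴ / 5.81 = 0.111.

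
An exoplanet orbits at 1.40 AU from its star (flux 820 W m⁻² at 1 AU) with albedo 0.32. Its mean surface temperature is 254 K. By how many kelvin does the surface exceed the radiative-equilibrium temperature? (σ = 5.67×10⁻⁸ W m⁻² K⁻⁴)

ΔT ≈ 65.8 K

S = 820/1.40² = 418.4 W m⁻².
T_eq = [S(1−A)/(4σ)]^(1/4) = [418.4×0.68/(4×5.67×10⁻⁸)]^(1/4) = 188.2 K.
ΔT = T_surf − T_eq = 254 − 188.2.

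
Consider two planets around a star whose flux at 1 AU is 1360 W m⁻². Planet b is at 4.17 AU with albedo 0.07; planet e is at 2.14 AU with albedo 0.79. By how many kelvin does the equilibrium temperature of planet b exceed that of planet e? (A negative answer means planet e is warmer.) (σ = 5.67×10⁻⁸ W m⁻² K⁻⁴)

T_eq = [S₀(1−A)/(4σd²)]^(1/4), so T ∝ (1−A)^(1/4) / √d.
T₁ = [1360×0.93/(4×5.67×10⁻⁸×4.17²)]^(1/4) = 133.82 K.
T₂ = [1360×0.21/(4×5.67×10⁻⁸×2.14²)]^(1/4) = 128.77 K.

ΔT ≈ 5.0 K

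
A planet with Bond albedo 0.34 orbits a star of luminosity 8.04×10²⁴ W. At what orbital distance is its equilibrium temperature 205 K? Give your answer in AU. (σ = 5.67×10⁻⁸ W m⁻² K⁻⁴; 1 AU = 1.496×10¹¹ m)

d ≈ 0.217 AU

From T_eq⁴ = L(1−A)/(16πσd²): d = √[L(1−A)/(16πσT_eq⁴)].
d = √[8.04×10²⁴ × 0.66 / (16π × 5.67×10⁻⁸ × (205)⁴)] = 3.25×10¹⁰ m = 0.217 AU.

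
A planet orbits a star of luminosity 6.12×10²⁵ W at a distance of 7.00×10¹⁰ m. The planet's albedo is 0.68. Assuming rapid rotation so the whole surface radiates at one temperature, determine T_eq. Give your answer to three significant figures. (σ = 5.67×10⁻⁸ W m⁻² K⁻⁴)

Flux: S = L/(4πd²) = 6.12×10²⁵/(4π×(7.00×10¹⁰)²) = 994 W m⁻².
Energy balance: absorbed = emitted ⇒ πR²·S(1−A) = 4πR²·σT_eq⁴, so T_eq⁴ = S(1−A)/(4σ).
T_eq = [994 × 0.32 / (4 × 5.67×10⁻⁸)]^(1/4) = (1.40×10⁹)^(1/4) = 194 K.

T_eq ≈ 194 K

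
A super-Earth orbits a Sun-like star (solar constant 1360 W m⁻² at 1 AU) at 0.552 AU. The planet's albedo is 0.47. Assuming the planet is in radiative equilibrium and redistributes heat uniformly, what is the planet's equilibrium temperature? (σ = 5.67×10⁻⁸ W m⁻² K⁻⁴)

Flux at 0.552 AU: S = 1360/0.552² = 4460 W m⁻².
Energy balance: absorbed = emitted ⇒ πR²·S(1−A) = 4πR²·σT_eq⁴, so T_eq⁴ = S(1−A)/(4σ).
T_eq = [4460 × 0.53 / (4 × 5.67×10⁻⁸)]^(1/4) = (1.04×10¹⁰)^(1/4) = 320 K.

T_eq ≈ 320 K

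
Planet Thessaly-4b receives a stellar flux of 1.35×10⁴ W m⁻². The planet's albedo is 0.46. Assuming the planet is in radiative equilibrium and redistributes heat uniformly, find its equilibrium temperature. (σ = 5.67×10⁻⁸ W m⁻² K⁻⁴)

T_eq ≈ 423 K

Energy balance: absorbed = emitted ⇒ πR²·S(1−A) = 4πR²·σT_eq⁴, so T_eq⁴ = S(1−A)/(4σ).
T_eq = [1.35×10⁴ × 0.54 / (4 × 5.67×10⁻⁸)]^(1/4) = (3.21×10¹⁰)^(1/4) = 423 K.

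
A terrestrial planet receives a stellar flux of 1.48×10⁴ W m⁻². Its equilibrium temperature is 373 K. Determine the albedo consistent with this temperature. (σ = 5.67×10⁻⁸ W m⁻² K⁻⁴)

A ≈ 0.70

From T_eq⁴ = S(1−A)/(4σ): 1−A = 4σT_eq⁴/S.
1−A = 4 × 5.67×10⁻⁸ × (373)⁴ / 1.48×10⁴ = 0.297.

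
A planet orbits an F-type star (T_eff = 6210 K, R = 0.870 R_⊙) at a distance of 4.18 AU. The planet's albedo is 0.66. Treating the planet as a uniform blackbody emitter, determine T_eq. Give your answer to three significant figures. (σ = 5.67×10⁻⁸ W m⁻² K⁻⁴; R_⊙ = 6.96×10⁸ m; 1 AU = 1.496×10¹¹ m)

T_eq ≈ 104 K

R_⋆ = 0.870 × 6.96×10⁸ = 6.06×10⁸ m.
d = 4.18 AU = 6.25×10¹¹ m.
L = 4πR_⋆²σT_⋆⁴ = 4π(6.06×10⁸)² × 5.67×10⁻⁸ × (6210)⁴ = 3.89×10²⁶ W.
S = L/(4πd²) = 79.1 W m⁻².
Energy balance: absorbed = emitted ⇒ πR²·S(1−A) = 4πR²·σT_eq⁴, so T_eq⁴ = S(1−A)/(4σ).
T_eq = [79.1 × 0.34 / (4 × 5.67×10⁻⁸)]^(1/4) = (1.19×10⁸)^(1/4) = 104 K.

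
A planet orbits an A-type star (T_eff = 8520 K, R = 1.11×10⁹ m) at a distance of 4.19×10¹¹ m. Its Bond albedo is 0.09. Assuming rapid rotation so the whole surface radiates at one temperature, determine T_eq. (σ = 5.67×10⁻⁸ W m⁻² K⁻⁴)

L = 4πR_⋆²σT_⋆⁴ = 4π(1.11×10⁹)² × 5.67×10⁻⁸ × (8520)⁴ = 4.63×10²⁷ W.
S = L/(4πd²) = 2100 W m⁻².
Energy balance: absorbed = emitted ⇒ πR²·S(1−A) = 4πR²·σT_eq⁴, so T_eq⁴ = S(1−A)/(4σ).
T_eq = [2100 × 0.91 / (4 × 5.67×10⁻⁸)]^(1/4) = (8.41×10⁹)^(1/4) = 303 K.

T_eq ≈ 303 K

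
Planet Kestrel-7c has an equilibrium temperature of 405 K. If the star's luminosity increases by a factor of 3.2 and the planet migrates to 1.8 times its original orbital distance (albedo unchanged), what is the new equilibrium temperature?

T_eq ∝ L^(1/4) · d^(−1/2).
T′ = 405 × 3.2^(1/4) / 1.8^(1/2) = 404 K.

T_eq ≈ 404 K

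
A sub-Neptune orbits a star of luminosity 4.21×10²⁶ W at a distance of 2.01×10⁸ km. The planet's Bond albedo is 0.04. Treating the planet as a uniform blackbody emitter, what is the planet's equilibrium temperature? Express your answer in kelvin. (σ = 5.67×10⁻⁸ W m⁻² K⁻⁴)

T_eq ≈ 243 K

d = 2.01×10⁸ km = 2.01×10¹¹ m.
Flux: S = L/(4πd²) = 4.21×10²⁶/(4π×(2.01×10¹¹)²) = 829 W m⁻².
Energy balance: absorbed = emitted ⇒ πR²·S(1−A) = 4πR²·σT_eq⁴, so T_eq⁴ = S(1−A)/(4σ).
T_eq = [829 × 0.96 / (4 × 5.67×10⁻⁸)]^(1/4) = (3.51×10⁹)^(1/4) = 243 K.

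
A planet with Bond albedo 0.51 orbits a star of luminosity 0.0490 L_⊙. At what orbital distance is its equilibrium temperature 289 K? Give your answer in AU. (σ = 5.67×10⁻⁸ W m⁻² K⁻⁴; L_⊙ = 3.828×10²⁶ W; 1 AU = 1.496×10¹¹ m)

L = 0.0490 × 3.828×10²⁶ = 1.88×10²⁵ W.
From T_eq⁴ = L(1−A)/(16πσd²): d = √[L(1−A)/(16πσT_eq⁴)].
d = √[1.88×10²⁵ × 0.49 / (16π × 5.67×10⁻⁸ × (289)⁴)] = 2.15×10¹⁰ m = 0.144 AU.

d ≈ 0.144 AU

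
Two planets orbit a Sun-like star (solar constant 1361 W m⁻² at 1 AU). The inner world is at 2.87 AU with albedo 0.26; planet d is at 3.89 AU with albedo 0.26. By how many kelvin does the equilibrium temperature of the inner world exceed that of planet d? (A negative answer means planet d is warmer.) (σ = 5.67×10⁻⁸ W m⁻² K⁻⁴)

ΔT ≈ 21.5 K

T_eq = [S₀(1−A)/(4σd²)]^(1/4), so T ∝ (1−A)^(1/4) / √d.
T₁ = [1361×0.74/(4×5.67×10⁻⁸×2.87²)]^(1/4) = 152.38 K.
T₂ = [1361×0.74/(4×5.67×10⁻⁸×3.89²)]^(1/4) = 130.88 K.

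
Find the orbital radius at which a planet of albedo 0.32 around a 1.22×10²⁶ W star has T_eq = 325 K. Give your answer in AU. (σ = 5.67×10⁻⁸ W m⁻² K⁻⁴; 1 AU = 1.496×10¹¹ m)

d ≈ 0.341 AU

From T_eq⁴ = L(1−A)/(16πσd²): d = √[L(1−A)/(16πσT_eq⁴)].
d = √[1.22×10²⁶ × 0.68 / (16π × 5.67×10⁻⁸ × (325)⁴)] = 5.11×10¹⁰ m = 0.341 AU.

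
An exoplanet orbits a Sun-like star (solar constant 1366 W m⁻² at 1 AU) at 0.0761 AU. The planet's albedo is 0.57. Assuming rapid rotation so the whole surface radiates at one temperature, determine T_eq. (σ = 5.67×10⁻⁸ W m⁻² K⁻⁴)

Flux at 0.0761 AU: S = 1366/0.0761² = 2.36×10⁵ W m⁻².
Energy balance: absorbed = emitted ⇒ πR²·S(1−A) = 4πR²·σT_eq⁴, so T_eq⁴ = S(1−A)/(4σ).
T_eq = [2.36×10⁵ × 0.43 / (4 × 5.67×10⁻⁸)]^(1/4) = (4.47×10¹¹)^(1/4) = 818 K.

T_eq ≈ 818 K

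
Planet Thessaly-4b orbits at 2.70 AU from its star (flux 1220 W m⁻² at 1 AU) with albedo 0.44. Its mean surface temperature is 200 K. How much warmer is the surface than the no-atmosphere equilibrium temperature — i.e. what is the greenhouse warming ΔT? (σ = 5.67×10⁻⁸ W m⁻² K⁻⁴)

S = 1220/2.70² = 167.4 W m⁻².
T_eq = [S(1−A)/(4σ)]^(1/4) = [167.4×0.56/(4×5.67×10⁻⁸)]^(1/4) = 142.6 K.
ΔT = T_surf − T_eq = 200 − 142.6.

ΔT ≈ 57.4 K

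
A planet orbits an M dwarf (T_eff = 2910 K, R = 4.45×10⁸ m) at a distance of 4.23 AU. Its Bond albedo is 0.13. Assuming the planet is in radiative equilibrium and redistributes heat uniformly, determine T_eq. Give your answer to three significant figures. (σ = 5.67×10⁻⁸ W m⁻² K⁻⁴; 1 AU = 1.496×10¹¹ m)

T_eq ≈ 52.7 K

d = 4.23 AU = 6.33×10¹¹ m.
L = 4πR_⋆²σT_⋆⁴ = 4π(4.45×10⁸)² × 5.67×10⁻⁸ × (2910)⁴ = 1.01×10²⁵ W.
S = L/(4πd²) = 2.01 W m⁻².
Energy balance: absorbed = emitted ⇒ πR²·S(1−A) = 4πR²·σT_eq⁴, so T_eq⁴ = S(1−A)/(4σ).
T_eq = [2.01 × 0.87 / (4 × 5.67×10⁻⁸)]^(1/4) = (7.71×10⁶)^(1/4) = 52.7 K.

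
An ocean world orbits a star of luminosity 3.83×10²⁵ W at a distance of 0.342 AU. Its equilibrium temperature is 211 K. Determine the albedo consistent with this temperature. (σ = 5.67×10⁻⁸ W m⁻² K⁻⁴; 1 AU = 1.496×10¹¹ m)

A ≈ 0.61

d = 0.342 AU = 5.12×10¹⁰ m.
Flux: S = L/(4πd²) = 3.83×10²⁵/(4π×(5.12×10¹⁰)²) = 1160 W m⁻².
From T_eq⁴ = S(1−A)/(4σ): 1−A = 4σT_eq⁴/S.
1−A = 4 × 5.67×10⁻⁸ × (211)⁴ / 1160 = 0.386.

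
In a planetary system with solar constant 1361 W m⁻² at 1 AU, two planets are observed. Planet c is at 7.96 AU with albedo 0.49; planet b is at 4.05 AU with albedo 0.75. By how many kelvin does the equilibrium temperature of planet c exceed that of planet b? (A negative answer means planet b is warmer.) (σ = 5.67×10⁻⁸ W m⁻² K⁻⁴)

ΔT ≈ -14.4 K

T_eq = [S₀(1−A)/(4σd²)]^(1/4), so T ∝ (1−A)^(1/4) / √d.
T₁ = [1361×0.51/(4×5.67×10⁻⁸×7.96²)]^(1/4) = 83.37 K.
T₂ = [1361×0.25/(4×5.67×10⁻⁸×4.05²)]^(1/4) = 97.79 K.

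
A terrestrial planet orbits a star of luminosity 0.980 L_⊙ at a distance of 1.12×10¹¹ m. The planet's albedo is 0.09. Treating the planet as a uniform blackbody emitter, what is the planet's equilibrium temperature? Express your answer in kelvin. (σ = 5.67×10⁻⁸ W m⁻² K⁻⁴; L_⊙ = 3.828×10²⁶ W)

T_eq ≈ 313 K

L = 0.980 × 3.828×10²⁶ = 3.75×10²⁶ W.
Flux: S = L/(4πd²) = 3.75×10²⁶/(4π×(1.12×10¹¹)²) = 2380 W m⁻².
Energy balance: absorbed = emitted ⇒ πR²·S(1−A) = 4πR²·σT_eq⁴, so T_eq⁴ = S(1−A)/(4σ).
T_eq = [2380 × 0.91 / (4 × 5.67×10⁻⁸)]^(1/4) = (9.55×10⁹)^(1/4) = 313 K.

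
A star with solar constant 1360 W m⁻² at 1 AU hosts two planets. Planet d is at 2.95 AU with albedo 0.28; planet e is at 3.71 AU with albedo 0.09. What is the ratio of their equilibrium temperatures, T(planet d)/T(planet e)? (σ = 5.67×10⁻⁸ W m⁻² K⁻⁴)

T₁/T₂ ≈ 1.058

T_eq = [S₀(1−A)/(4σd²)]^(1/4), so T ∝ (1−A)^(1/4) / √d.
T₁ = [1360×0.72/(4×5.67×10⁻⁸×2.95²)]^(1/4) = 149.24 K.
T₂ = [1360×0.91/(4×5.67×10⁻⁸×3.71²)]^(1/4) = 141.11 K.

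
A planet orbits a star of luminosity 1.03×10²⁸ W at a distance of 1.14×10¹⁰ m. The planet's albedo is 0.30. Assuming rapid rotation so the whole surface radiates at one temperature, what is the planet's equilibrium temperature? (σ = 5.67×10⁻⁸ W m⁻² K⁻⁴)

Flux: S = L/(4πd²) = 1.03×10²⁸/(4π×(1.14×10¹⁰)²) = 6.31×10⁶ W m⁻².
Energy balance: absorbed = emitted ⇒ πR²·S(1−A) = 4πR²·σT_eq⁴, so T_eq⁴ = S(1−A)/(4σ).
T_eq = [6.31×10⁶ × 0.70 / (4 × 5.67×10⁻⁸)]^(1/4) = (1.95×10¹³)^(1/4) = 2100 K.

T_eq ≈ 2100 K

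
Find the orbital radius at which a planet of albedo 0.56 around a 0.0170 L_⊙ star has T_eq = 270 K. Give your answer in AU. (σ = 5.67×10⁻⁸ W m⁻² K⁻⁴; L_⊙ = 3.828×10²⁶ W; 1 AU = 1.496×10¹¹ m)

d ≈ 0.0919 AU

L = 0.0170 × 3.828×10²⁶ = 6.51×10²⁴ W.
From T_eq⁴ = L(1−A)/(16πσd²): d = √[L(1−A)/(16πσT_eq⁴)].
d = √[6.51×10²⁴ × 0.44 / (16π × 5.67×10⁻⁸ × (270)⁴)] = 1.37×10¹⁰ m = 0.0919 AU.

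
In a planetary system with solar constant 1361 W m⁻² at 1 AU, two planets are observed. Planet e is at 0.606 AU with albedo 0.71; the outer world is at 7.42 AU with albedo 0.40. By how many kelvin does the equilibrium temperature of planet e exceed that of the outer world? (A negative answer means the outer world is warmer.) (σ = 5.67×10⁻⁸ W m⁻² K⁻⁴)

T_eq = [S₀(1−A)/(4σd²)]^(1/4), so T ∝ (1−A)^(1/4) / √d.
T₁ = [1361×0.29/(4×5.67×10⁻⁸×0.606²)]^(1/4) = 262.37 K.
T₂ = [1361×0.60/(4×5.67×10⁻⁸×7.42²)]^(1/4) = 89.93 K.

ΔT ≈ 172.4 K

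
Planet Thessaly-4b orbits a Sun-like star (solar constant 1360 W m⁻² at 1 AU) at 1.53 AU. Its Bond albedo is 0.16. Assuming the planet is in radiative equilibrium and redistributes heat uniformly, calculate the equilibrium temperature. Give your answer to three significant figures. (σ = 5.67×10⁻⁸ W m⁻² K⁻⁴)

Flux at 1.53 AU: S = 1360/1.53² = 581 W m⁻².
Energy balance: absorbed = emitted ⇒ πR²·S(1−A) = 4πR²·σT_eq⁴, so T_eq⁴ = S(1−A)/(4σ).
T_eq = [581 × 0.84 / (4 × 5.67×10⁻⁸)]^(1/4) = (2.15×10⁹)^(1/4) = 215 K.

T_eq ≈ 215 K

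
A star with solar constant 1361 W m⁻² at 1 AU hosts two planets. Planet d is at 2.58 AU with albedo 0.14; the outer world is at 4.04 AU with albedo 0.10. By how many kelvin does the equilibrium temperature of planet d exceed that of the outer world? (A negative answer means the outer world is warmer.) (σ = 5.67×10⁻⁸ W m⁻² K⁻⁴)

T_eq = [S₀(1−A)/(4σd²)]^(1/4), so T ∝ (1−A)^(1/4) / √d.
T₁ = [1361×0.86/(4×5.67×10⁻⁸×2.58²)]^(1/4) = 166.87 K.
T₂ = [1361×0.90/(4×5.67×10⁻⁸×4.04²)]^(1/4) = 134.87 K.

ΔT ≈ 32.0 K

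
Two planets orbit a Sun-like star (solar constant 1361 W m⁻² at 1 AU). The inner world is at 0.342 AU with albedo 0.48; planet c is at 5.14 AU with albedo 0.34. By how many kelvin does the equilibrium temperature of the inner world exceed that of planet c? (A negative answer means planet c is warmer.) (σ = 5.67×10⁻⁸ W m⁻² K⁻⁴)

ΔT ≈ 293.5 K

T_eq = [S₀(1−A)/(4σd²)]^(1/4), so T ∝ (1−A)^(1/4) / √d.
T₁ = [1361×0.52/(4×5.67×10⁻⁸×0.342²)]^(1/4) = 404.15 K.
T₂ = [1361×0.66/(4×5.67×10⁻⁸×5.14²)]^(1/4) = 110.65 K.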